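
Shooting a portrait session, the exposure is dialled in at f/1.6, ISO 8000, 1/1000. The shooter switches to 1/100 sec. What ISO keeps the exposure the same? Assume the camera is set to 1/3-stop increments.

ISO 800

Shutter speed: 1/1000 → 1/800 → 1/640 → 1/500 → 1/400 → 1/320 → 1/250 → 1/200 → 1/160 → 1/125 → 1/100 — 3 1/3 stops slower (brighter).
Need 3 1/3 stops darker from the ISO: 8000 → 6400 → 5000 → 4000 → 3200 → 2500 → 2000 → 1600 → 1250 → 1000 → 800.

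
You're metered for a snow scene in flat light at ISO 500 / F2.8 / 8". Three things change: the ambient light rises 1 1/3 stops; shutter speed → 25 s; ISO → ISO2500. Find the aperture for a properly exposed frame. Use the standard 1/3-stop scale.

f/18

Scene light: 1 1/3 stops brighter.
Shutter speed: 8 → 10 → 13 → 15 → 20 → 25 — 1 2/3 stops longer (brighter).
ISO: 500 → 640 → 800 → 1000 → 1250 → 1600 → 2000 → 2500 — 2 1/3 stops higher (brighter).
Net so far: 5 1/3 stops brighter. Aperture: f/2.8 → f/3.2 → f/3.5 → f/4 → f/4.5 → f/5 → f/5.6 → f/6.3 → f/7.1 → f/8 → f/9 → f/10 → f/11 → f/13 → f/14 → f/16 → f/18.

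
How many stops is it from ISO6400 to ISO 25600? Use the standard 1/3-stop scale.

2 stops

6400 → 8000 → 10000 → 12800 → 16000 → 20000 → 25600 — count the steps: 6 third-stops = 2 stops.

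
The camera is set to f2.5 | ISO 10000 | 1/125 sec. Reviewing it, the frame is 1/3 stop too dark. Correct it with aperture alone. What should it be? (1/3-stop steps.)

f/2.2

Underexposed by 1/3 stop → need 1/3 stop brighter.
Aperture: f/2.5 → f/2.2.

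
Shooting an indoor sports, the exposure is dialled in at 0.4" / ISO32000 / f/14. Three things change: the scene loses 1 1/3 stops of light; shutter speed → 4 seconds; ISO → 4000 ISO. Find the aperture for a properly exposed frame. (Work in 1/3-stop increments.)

Scene light: 1 1/3 stops darker.
Shutter speed: 0.4 → 0.5 → 0.6 → 0.8 → 1 → 1.3 → 1.6 → 2 → 2.5 → 3.2 → 4 — 3 1/3 stops slower (brighter).
ISO: 32000 → 25600 → 20000 → 16000 → 12800 → 10000 → 8000 → 6400 → 5000 → 4000 — 3 stops dropped (darker).
Net so far: 1 stop darker. Aperture: f/14 → f/13 → f/11 → f/10.

f/10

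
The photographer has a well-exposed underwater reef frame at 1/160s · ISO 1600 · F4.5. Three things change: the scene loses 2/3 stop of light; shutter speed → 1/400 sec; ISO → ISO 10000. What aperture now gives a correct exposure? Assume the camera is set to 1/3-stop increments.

Scene light: 2/3 stop darker.
Shutter speed: 1/160 → 1/200 → 1/250 → 1/320 → 1/400 — 1 1/3 stops shorter (darker).
ISO: 1600 → 2000 → 2500 → 3200 → 4000 → 5000 → 6400 → 8000 → 10000 — 2 2/3 stops raised (brighter).
Net so far: 2/3 stop brighter. Aperture: f/4.5 → f/5 → f/5.6.

f/5.6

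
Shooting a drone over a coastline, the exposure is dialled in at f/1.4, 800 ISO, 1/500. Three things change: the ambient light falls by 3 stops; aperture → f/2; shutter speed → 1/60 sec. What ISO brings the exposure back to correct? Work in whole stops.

ISO 1600

Scene light: 3 stops darker.
Aperture: f/1.4 → f/2 — 1 stop stopped down (darker).
Shutter speed: 1/500 → 1/250 → 1/125 → 1/60 — 3 stops longer (brighter).
Net so far: 1 stop darker. ISO: 800 → 1600.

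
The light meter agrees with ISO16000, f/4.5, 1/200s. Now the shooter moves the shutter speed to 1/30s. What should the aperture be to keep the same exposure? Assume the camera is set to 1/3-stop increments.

f/11

Shutter speed: 1/200 → 1/160 → 1/125 → 1/100 → 1/80 → 1/60 → 1/50 → 1/40 → 1/30 — 2 2/3 stops slower (brighter).
Need 2 2/3 stops darker from the aperture: f/4.5 → f/5 → f/5.6 → f/6.3 → f/7.1 → f/8 → f/9 → f/10 → f/11.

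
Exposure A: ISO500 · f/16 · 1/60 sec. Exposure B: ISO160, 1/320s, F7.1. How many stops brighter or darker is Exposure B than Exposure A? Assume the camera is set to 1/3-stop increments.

Aperture: f/16 → f/14 → f/13 → f/11 → f/10 → f/9 → f/8 → f/7.1 — 2 1/3 stops opened up (brighter).
Shutter speed: 1/60 → 1/80 → 1/100 → 1/125 → 1/160 → 1/200 → 1/250 → 1/320 — 2 1/3 stops faster (darker).
ISO: 500 → 400 → 320 → 250 → 200 → 160 — 1 2/3 stops dropped (darker).
Net: +2 1/3 −2 1/3 −1 2/3 = −1 2/3 stops.

1 2/3 stops darker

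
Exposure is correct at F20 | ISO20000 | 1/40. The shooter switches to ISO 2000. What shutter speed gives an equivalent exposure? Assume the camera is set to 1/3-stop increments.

1/4s

ISO: 20000 → 16000 → 12800 → 10000 → 8000 → 6400 → 5000 → 4000 → 3200 → 2500 → 2000 — 3 1/3 stops lower (darker).
Need 3 1/3 stops brighter from the shutter speed: 1/40 → 1/30 → 1/25 → 1/20 → 1/15 → 1/13 → 1/10 → 1/8 → 1/6 → 1/5 → 1/4.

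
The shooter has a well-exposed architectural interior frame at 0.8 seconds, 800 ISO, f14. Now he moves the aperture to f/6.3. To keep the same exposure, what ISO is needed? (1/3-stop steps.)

ISO 160

Aperture: f/14 → f/13 → f/11 → f/10 → f/9 → f/8 → f/7.1 → f/6.3 — 2 1/3 stops larger aperture (brighter).
Need 2 1/3 stops darker from the ISO: 800 → 640 → 500 → 400 → 320 → 250 → 200 → 160.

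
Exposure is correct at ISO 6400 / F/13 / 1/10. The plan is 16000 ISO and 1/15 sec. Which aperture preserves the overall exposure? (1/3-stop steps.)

ISO: 6400 → 8000 → 10000 → 12800 → 16000 — 1 1/3 stops raised (brighter).
Shutter speed: 1/10 → 1/13 → 1/15 — 2/3 stop shorter (darker).
Net change so far: 2/3 stop brighter. Offset with the aperture: f/13 → f/14 → f/16.

f/16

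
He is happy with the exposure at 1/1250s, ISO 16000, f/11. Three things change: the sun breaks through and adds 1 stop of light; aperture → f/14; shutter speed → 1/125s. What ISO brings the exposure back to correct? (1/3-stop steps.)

Scene light: 1 stop brighter.
Aperture: f/11 → f/13 → f/14 — 2/3 stop smaller aperture (darker).
Shutter speed: 1/1250 → 1/1000 → 1/800 → 1/640 → 1/500 → 1/400 → 1/320 → 1/250 → 1/200 → 1/160 → 1/125 — 3 1/3 stops slower (brighter).
Net so far: 3 2/3 stops brighter. ISO: 16000 → 12800 → 10000 → 8000 → 6400 → 5000 → 4000 → 3200 → 2500 → 2000 → 1600 → 1250.

ISO 1250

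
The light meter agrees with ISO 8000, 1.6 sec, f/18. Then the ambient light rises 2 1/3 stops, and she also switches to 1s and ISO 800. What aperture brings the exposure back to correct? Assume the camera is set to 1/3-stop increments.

f/10

Scene light: 2 1/3 stops brighter.
Shutter speed: 1.6 → 1.3 → 1 — 2/3 stop shorter (darker).
ISO: 8000 → 6400 → 5000 → 4000 → 3200 → 2500 → 2000 → 1600 → 1250 → 1000 → 800 — 3 1/3 stops lower (darker).
Net so far: 1 2/3 stops darker. Aperture: f/18 → f/16 → f/14 → f/13 → f/11 → f/10.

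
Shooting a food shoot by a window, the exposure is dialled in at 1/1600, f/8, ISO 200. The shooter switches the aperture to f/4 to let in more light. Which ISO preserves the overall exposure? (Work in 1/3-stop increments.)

Aperture: f/8 → f/7.1 → f/6.3 → f/5.6 → f/5 → f/4.5 → f/4 — 2 stops larger aperture (brighter).
Need 2 stops darker from the ISO: 200 → 160 → 125 → 100 → 80 → 64 → 50.

ISO 50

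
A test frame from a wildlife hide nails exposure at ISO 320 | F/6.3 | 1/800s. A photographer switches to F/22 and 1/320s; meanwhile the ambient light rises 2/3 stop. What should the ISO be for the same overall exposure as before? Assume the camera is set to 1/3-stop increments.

Scene light: 2/3 stop brighter.
Aperture: f/6.3 → f/7.1 → f/8 → f/9 → f/10 → f/11 → f/13 → f/14 → f/16 → f/18 → f/20 → f/22 — 3 2/3 stops stopped down (darker).
Shutter speed: 1/800 → 1/640 → 1/500 → 1/400 → 1/320 — 1 1/3 stops slower (brighter).
Net so far: 1 2/3 stops darker. ISO: 320 → 400 → 500 → 640 → 800 → 1000.

ISO 1000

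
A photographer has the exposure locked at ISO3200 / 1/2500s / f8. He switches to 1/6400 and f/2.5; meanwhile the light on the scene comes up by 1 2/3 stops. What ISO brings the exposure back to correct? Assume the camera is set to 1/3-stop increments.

ISO 250

Scene light: 1 2/3 stops brighter.
Shutter speed: 1/2500 → 1/3200 → 1/4000 → 1/5000 → 1/6400 — 1 1/3 stops faster (darker).
Aperture: f/8 → f/7.1 → f/6.3 → f/5.6 → f/5 → f/4.5 → f/4 → f/3.5 → f/3.2 → f/2.8 → f/2.5 — 3 1/3 stops wider (brighter).
Net so far: 3 2/3 stops brighter. ISO: 3200 → 2500 → 2000 → 1600 → 1250 → 1000 → 800 → 640 → 500 → 400 → 320 → 250.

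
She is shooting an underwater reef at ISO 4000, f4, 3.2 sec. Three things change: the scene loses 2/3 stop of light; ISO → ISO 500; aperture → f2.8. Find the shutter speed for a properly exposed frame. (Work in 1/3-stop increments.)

Scene light: 2/3 stop darker.
ISO: 4000 → 3200 → 2500 → 2000 → 1600 → 1250 → 1000 → 800 → 640 → 500 — 3 stops dropped (darker).
Aperture: f/4 → f/3.5 → f/3.2 → f/2.8 — 1 stop larger aperture (brighter).
Net so far: 2 2/3 stops darker. Shutter speed: 3.2 → 4 → 5 → 6 → 8 → 10 → 13 → 15 → 20.

20 s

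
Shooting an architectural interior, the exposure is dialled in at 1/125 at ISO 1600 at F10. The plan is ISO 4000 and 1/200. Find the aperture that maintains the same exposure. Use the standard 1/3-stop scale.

ISO: 1600 → 2000 → 2500 → 3200 → 4000 — 1 1/3 stops raised (brighter).
Shutter speed: 1/125 → 1/160 → 1/200 — 2/3 stop faster (darker).
Net change so far: 2/3 stop brighter. Offset with the aperture: f/10 → f/11 → f/13.

f/13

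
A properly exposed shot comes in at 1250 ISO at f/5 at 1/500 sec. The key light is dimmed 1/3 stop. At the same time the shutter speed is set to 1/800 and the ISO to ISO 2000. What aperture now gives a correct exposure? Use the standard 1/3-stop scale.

f/4.5

Scene light: 1/3 stop darker.
Shutter speed: 1/500 → 1/640 → 1/800 — 2/3 stop faster (darker).
ISO: 1250 → 1600 → 2000 — 2/3 stop higher (brighter).
Net so far: 1/3 stop darker. Aperture: f/5 → f/4.5.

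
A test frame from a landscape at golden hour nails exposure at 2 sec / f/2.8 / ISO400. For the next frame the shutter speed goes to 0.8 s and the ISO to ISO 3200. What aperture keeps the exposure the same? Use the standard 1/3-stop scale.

f/5

Shutter speed: 2 → 1.6 → 1.3 → 1 → 0.8 — 1 1/3 stops shorter (darker).
ISO: 400 → 500 → 640 → 800 → 1000 → 1250 → 1600 → 2000 → 2500 → 3200 — 3 stops raised (brighter).
Net change so far: 1 2/3 stops brighter. Offset with the aperture: f/2.8 → f/3.2 → f/3.5 → f/4 → f/4.5 → f/5.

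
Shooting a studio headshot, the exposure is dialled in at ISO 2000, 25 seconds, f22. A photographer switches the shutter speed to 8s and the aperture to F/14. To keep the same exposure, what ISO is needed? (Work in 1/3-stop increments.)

Shutter speed: 25 → 20 → 15 → 13 → 10 → 8 — 1 2/3 stops faster (darker).
Aperture: f/22 → f/20 → f/18 → f/16 → f/14 — 1 1/3 stops wider (brighter).
Net change so far: 1/3 stop darker. Offset with the ISO: 2000 → 2500.

ISO 2500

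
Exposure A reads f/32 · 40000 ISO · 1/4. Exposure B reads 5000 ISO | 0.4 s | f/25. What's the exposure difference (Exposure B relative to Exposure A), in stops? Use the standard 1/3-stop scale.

1 2/3 stops darker

Aperture: f/32 → f/29 → f/25 — 2/3 stop larger aperture (brighter).
Shutter speed: 1/4 → 0.3 → 0.4 — 2/3 stop longer (brighter).
ISO: 40000 → 32000 → 25600 → 20000 → 16000 → 12800 → 10000 → 8000 → 6400 → 5000 — 3 stops dropped (darker).
Net: +2/3 +2/3 −3 = −1 2/3 stops.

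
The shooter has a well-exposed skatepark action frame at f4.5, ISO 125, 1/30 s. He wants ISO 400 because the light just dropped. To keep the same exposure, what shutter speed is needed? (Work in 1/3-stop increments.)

1/100s

ISO: 125 → 160 → 200 → 250 → 320 → 400 — 1 2/3 stops raised (brighter).
Need 1 2/3 stops darker from the shutter speed: 1/30 → 1/40 → 1/50 → 1/60 → 1/80 → 1/100.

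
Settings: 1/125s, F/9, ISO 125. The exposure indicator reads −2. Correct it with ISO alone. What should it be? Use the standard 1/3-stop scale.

Underexposed by 2 stops → need 2 stops brighter.
ISO: 125 → 160 → 200 → 250 → 320 → 400 → 500.

ISO 500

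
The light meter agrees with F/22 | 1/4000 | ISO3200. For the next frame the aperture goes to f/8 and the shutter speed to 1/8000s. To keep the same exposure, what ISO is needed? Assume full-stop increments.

Aperture: f/22 → f/16 → f/11 → f/8 — 3 stops wider (brighter).
Shutter speed: 1/4000 → 1/8000 — 1 stop faster (darker).
Net change so far: 2 stops brighter. Offset with the ISO: 3200 → 1600 → 800.

ISO 800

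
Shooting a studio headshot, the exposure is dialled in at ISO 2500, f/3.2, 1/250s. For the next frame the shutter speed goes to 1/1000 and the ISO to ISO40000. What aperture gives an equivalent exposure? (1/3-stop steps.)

f/6.3

Shutter speed: 1/250 → 1/320 → 1/400 → 1/500 → 1/640 → 1/800 → 1/1000 — 2 stops shorter (darker).
ISO: 2500 → 3200 → 4000 → 5000 → 6400 → 8000 → 10000 → 12800 → 16000 → 20000 → 25600 → 32000 → 40000 — 4 stops raised (brighter).
Net change so far: 2 stops brighter. Offset with the aperture: f/3.2 → f/3.5 → f/4 → f/4.5 → f/5 → f/5.6 → f/6.3.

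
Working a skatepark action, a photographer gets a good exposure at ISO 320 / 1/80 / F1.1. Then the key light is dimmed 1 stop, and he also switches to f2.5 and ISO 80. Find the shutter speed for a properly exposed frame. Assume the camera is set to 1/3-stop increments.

0.5 s

Scene light: 1 stop darker.
Aperture: f/1.1 → f/1.2 → f/1.4 → f/1.6 → f/1.8 → f/2 → f/2.2 → f/2.5 — 2 1/3 stops smaller aperture (darker).
ISO: 320 → 250 → 200 → 160 → 125 → 100 → 80 — 2 stops lower (darker).
Net so far: 5 1/3 stops darker. Shutter speed: 1/80 → 1/60 → 1/50 → 1/40 → 1/30 → 1/25 → 1/20 → 1/15 → 1/13 → 1/10 → 1/8 → 1/6 → 1/5 → 1/4 → 0.3 → 0.4 → 0.5.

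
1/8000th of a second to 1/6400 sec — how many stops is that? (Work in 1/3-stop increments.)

1/8000 → 1/6400 — count the steps: 1 third-stops = 1/3 stop.

1/3 stop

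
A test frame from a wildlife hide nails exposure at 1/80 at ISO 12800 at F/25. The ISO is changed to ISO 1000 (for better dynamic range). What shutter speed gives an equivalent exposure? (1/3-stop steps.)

1/6s

ISO: 12800 → 10000 → 8000 → 6400 → 5000 → 4000 → 3200 → 2500 → 2000 → 1600 → 1250 → 1000 — 3 2/3 stops lower (darker).
Need 3 2/3 stops brighter from the shutter speed: 1/80 → 1/60 → 1/50 → 1/40 → 1/30 → 1/25 → 1/20 → 1/15 → 1/13 → 1/10 → 1/8 → 1/6.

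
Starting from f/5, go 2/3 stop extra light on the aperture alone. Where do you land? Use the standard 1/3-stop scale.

Aperture: f/5 → f/4.5 → f/4 — 2/3 stop wider (brighter).

f/4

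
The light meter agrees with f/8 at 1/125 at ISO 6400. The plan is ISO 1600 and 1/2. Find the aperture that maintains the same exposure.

f/32

ISO: 6400 → 3200 → 1600 — 2 stops dropped (darker).
Shutter speed: 1/125 → 1/60 → 1/30 → 1/15 → 1/8 → 1/4 → 1/2 — 6 stops slower (brighter).
Net change so far: 4 stops brighter. Offset with the aperture: f/8 → f/11 → f/16 → f/22 → f/32.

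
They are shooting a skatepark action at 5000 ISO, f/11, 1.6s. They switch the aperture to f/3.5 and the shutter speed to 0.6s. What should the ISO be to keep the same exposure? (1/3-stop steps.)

Aperture: f/11 → f/10 → f/9 → f/8 → f/7.1 → f/6.3 → f/5.6 → f/5 → f/4.5 → f/4 → f/3.5 — 3 1/3 stops larger aperture (brighter).
Shutter speed: 1.6 → 1.3 → 1 → 0.8 → 0.6 — 1 1/3 stops shorter (darker).
Net change so far: 2 stops brighter. Offset with the ISO: 5000 → 4000 → 3200 → 2500 → 2000 → 1600 → 1250.

ISO 1250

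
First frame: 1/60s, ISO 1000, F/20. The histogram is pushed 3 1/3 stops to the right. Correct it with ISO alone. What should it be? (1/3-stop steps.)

Overexposed by 3 1/3 stops → need 3 1/3 stops darker.
ISO: 1000 → 800 → 640 → 500 → 400 → 320 → 250 → 200 → 160 → 125 → 100.

ISO 100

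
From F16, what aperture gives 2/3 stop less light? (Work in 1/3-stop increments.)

f/20

Aperture: f/16 → f/18 → f/20 — 2/3 stop stopped down (darker).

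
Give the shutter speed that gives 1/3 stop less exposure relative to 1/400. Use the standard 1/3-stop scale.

Shutter speed: 1/400 → 1/500 — 1/3 stop faster (darker).

1/500s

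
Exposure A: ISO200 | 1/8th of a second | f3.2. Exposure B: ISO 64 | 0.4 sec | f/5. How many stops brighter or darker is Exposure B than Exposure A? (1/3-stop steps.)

1 1/3 stops darker

Aperture: f/3.2 → f/3.5 → f/4 → f/4.5 → f/5 — 1 1/3 stops smaller aperture (darker).
Shutter speed: 1/8 → 1/6 → 1/5 → 1/4 → 0.3 → 0.4 — 1 2/3 stops slower (brighter).
ISO: 200 → 160 → 125 → 100 → 80 → 64 — 1 2/3 stops lower (darker).
Net: −1 1/3 +1 2/3 −1 2/3 = −1 1/3 stops.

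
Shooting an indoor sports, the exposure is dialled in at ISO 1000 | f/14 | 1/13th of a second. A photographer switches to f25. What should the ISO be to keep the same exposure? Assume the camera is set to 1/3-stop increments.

ISO 3200

Aperture: f/14 → f/16 → f/18 → f/20 → f/22 → f/25 — 1 2/3 stops narrower (darker).
Need 1 2/3 stops brighter from the ISO: 1000 → 1250 → 1600 → 2000 → 2500 → 3200.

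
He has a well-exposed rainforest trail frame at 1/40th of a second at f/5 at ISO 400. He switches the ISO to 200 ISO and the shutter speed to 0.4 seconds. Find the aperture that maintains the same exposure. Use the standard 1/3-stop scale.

f/14

ISO: 400 → 320 → 250 → 200 — 1 stop lower (darker).
Shutter speed: 1/40 → 1/30 → 1/25 → 1/20 → 1/15 → 1/13 → 1/10 → 1/8 → 1/6 → 1/5 → 1/4 → 0.3 → 0.4 — 4 stops slower (brighter).
Net change so far: 3 stops brighter. Offset with the aperture: f/5 → f/5.6 → f/6.3 → f/7.1 → f/8 → f/9 → f/10 → f/11 → f/13 → f/14.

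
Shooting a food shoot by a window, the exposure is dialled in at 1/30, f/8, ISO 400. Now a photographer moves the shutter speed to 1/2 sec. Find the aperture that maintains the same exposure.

Shutter speed: 1/30 → 1/15 → 1/8 → 1/4 → 1/2 — 4 stops longer (brighter).
Need 4 stops darker from the aperture: f/8 → f/11 → f/16 → f/22 → f/32.

f/32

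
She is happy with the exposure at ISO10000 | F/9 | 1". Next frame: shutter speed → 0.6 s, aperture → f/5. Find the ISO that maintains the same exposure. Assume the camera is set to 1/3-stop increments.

Shutter speed: 1 → 0.8 → 0.6 — 2/3 stop faster (darker).
Aperture: f/9 → f/8 → f/7.1 → f/6.3 → f/5.6 → f/5 — 1 2/3 stops wider (brighter).
Net change so far: 1 stop brighter. Offset with the ISO: 10000 → 8000 → 6400 → 5000.

ISO 5000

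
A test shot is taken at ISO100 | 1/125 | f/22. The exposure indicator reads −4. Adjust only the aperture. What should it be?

Underexposed by 4 stops → need 4 stops brighter.
Aperture: f/22 → f/16 → f/11 → f/8 → f/5.6.

f/5.6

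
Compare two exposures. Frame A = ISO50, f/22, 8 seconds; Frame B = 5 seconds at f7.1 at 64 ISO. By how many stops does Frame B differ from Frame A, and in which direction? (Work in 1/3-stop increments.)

Aperture: f/22 → f/20 → f/18 → f/16 → f/14 → f/13 → f/11 → f/10 → f/9 → f/8 → f/7.1 — 3 1/3 stops wider (brighter).
Shutter speed: 8 → 6 → 5 — 2/3 stop faster (darker).
ISO: 50 → 64 — 1/3 stop raised (brighter).
Net: +3 1/3 −2/3 +1/3 = +3 stops.

3 stops brighter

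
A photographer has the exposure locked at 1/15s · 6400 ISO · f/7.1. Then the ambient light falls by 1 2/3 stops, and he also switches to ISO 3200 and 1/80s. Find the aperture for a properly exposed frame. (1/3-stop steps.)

f/1.2

Scene light: 1 2/3 stops darker.
ISO: 6400 → 5000 → 4000 → 3200 — 1 stop lower (darker).
Shutter speed: 1/15 → 1/20 → 1/25 → 1/30 → 1/40 → 1/50 → 1/60 → 1/80 — 2 1/3 stops shorter (darker).
Net so far: 5 stops darker. Aperture: f/7.1 → f/6.3 → f/5.6 → f/5 → f/4.5 → f/4 → f/3.5 → f/3.2 → f/2.8 → f/2.5 → f/2.2 → f/2 → f/1.8 → f/1.6 → f/1.4 → f/1.2.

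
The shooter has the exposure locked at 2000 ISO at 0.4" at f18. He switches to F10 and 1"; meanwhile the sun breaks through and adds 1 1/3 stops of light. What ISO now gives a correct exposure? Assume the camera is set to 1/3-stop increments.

ISO 100

Scene light: 1 1/3 stops brighter.
Aperture: f/18 → f/16 → f/14 → f/13 → f/11 → f/10 — 1 2/3 stops wider (brighter).
Shutter speed: 0.4 → 0.5 → 0.6 → 0.8 → 1 — 1 1/3 stops slower (brighter).
Net so far: 4 1/3 stops brighter. ISO: 2000 → 1600 → 1250 → 1000 → 800 → 640 → 500 → 400 → 320 → 250 → 200 → 160 → 125 → 100.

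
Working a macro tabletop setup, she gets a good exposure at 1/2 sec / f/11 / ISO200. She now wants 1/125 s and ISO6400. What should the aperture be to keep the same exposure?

Shutter speed: 1/2 → 1/4 → 1/8 → 1/15 → 1/30 → 1/60 → 1/125 — 6 stops faster (darker).
ISO: 200 → 400 → 800 → 1600 → 3200 → 6400 — 5 stops raised (brighter).
Net change so far: 1 stop darker. Offset with the aperture: f/11 → f/8.

f/8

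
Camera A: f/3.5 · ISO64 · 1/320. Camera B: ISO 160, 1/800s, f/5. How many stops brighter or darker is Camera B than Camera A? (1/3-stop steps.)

Aperture: f/3.5 → f/4 → f/4.5 → f/5 — 1 stop narrower (darker).
Shutter speed: 1/320 → 1/400 → 1/500 → 1/640 → 1/800 — 1 1/3 stops shorter (darker).
ISO: 64 → 80 → 100 → 125 → 160 — 1 1/3 stops raised (brighter).
Net: −1 −1 1/3 +1 1/3 = −1 stop.

1 stop darker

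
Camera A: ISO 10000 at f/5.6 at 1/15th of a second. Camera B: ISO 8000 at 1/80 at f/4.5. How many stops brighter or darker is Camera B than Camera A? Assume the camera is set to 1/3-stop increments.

2 stops darker

Aperture: f/5.6 → f/5 → f/4.5 — 2/3 stop wider (brighter).
Shutter speed: 1/15 → 1/20 → 1/25 → 1/30 → 1/40 → 1/50 → 1/60 → 1/80 — 2 1/3 stops faster (darker).
ISO: 10000 → 8000 — 1/3 stop dropped (darker).
Net: +2/3 −2 1/3 −1/3 = −2 stops.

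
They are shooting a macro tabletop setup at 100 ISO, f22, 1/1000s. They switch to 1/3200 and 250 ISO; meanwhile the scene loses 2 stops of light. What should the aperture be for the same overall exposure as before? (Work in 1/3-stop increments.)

f/10

Scene light: 2 stops darker.
Shutter speed: 1/1000 → 1/1250 → 1/1600 → 1/2000 → 1/2500 → 1/3200 — 1 2/3 stops faster (darker).
ISO: 100 → 125 → 160 → 200 → 250 — 1 1/3 stops raised (brighter).
Net so far: 2 1/3 stops darker. Aperture: f/22 → f/20 → f/18 → f/16 → f/14 → f/13 → f/11 → f/10.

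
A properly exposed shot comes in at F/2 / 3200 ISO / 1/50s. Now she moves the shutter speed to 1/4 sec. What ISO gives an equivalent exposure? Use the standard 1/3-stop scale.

ISO 250

Shutter speed: 1/50 → 1/40 → 1/30 → 1/25 → 1/20 → 1/15 → 1/13 → 1/10 → 1/8 → 1/6 → 1/5 → 1/4 — 3 2/3 stops slower (brighter).
Need 3 2/3 stops darker from the ISO: 3200 → 2500 → 2000 → 1600 → 1250 → 1000 → 800 → 640 → 500 → 400 → 320 → 250.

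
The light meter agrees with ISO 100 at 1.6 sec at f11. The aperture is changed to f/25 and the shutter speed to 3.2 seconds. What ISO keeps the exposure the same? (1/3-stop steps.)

ISO 250

Aperture: f/11 → f/13 → f/14 → f/16 → f/18 → f/20 → f/22 → f/25 — 2 1/3 stops stopped down (darker).
Shutter speed: 1.6 → 2 → 2.5 → 3.2 — 1 stop longer (brighter).
Net change so far: 1 1/3 stops darker. Offset with the ISO: 100 → 125 → 160 → 200 → 250.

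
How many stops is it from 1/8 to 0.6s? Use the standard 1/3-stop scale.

1/8 → 1/6 → 1/5 → 1/4 → 0.3 → 0.4 → 0.5 → 0.6 — count the steps: 7 third-stops = 2 1/3 stops.

2 1/3 stops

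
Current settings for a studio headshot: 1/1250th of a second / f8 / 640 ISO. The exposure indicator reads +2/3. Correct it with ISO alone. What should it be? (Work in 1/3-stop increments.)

ISO 400

Overexposed by 2/3 stop → need 2/3 stop darker.
ISO: 640 → 500 → 400.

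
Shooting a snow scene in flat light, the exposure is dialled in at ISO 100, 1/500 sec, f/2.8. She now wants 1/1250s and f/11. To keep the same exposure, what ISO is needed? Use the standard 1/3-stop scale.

ISO 4000

Shutter speed: 1/500 → 1/640 → 1/800 → 1/1000 → 1/1250 — 1 1/3 stops faster (darker).
Aperture: f/2.8 → f/3.2 → f/3.5 → f/4 → f/4.5 → f/5 → f/5.6 → f/6.3 → f/7.1 → f/8 → f/9 → f/10 → f/11 — 4 stops narrower (darker).
Net change so far: 5 1/3 stops darker. Offset with the ISO: 100 → 125 → 160 → 200 → 250 → 320 → 400 → 500 → 640 → 800 → 1000 → 1250 → 1600 → 2000 → 2500 → 3200 → 4000.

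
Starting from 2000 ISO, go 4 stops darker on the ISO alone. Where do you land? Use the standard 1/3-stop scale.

ISO: 2000 → 1600 → 1250 → 1000 → 800 → 640 → 500 → 400 → 320 → 250 → 200 → 160 → 125 — 4 stops dropped (darker).

ISO 125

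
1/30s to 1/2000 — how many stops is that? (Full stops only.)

1/30 → 1/60 → 1/125 → 1/250 → 1/500 → 1/1000 → 1/2000 — count the steps: 6 stops.

6 stops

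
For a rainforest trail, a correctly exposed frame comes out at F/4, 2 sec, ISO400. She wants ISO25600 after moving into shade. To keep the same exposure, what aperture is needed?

ISO: 400 → 800 → 1600 → 3200 → 6400 → 12800 → 25600 — 6 stops higher (brighter).
Need 6 stops darker from the aperture: f/4 → f/5.6 → f/8 → f/11 → f/16 → f/22 → f/32.

f/32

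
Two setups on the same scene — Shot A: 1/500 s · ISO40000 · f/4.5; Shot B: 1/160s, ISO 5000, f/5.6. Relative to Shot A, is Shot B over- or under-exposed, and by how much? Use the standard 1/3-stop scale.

2 stops darker

Aperture: f/4.5 → f/5 → f/5.6 — 2/3 stop stopped down (darker).
Shutter speed: 1/500 → 1/400 → 1/320 → 1/250 → 1/200 → 1/160 — 1 2/3 stops slower (brighter).
ISO: 40000 → 32000 → 25600 → 20000 → 16000 → 12800 → 10000 → 8000 → 6400 → 5000 — 3 stops dropped (darker).
Net: −2/3 +1 2/3 −3 = −2 stops.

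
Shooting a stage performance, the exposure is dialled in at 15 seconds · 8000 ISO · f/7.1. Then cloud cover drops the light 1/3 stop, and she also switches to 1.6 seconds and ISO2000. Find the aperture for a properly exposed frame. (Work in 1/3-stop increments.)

f/1.0

Scene light: 1/3 stop darker.
Shutter speed: 15 → 13 → 10 → 8 → 6 → 5 → 4 → 3.2 → 2.5 → 2 → 1.6 — 3 1/3 stops shorter (darker).
ISO: 8000 → 6400 → 5000 → 4000 → 3200 → 2500 → 2000 — 2 stops dropped (darker).
Net so far: 5 2/3 stops darker. Aperture: f/7.1 → f/6.3 → f/5.6 → f/5 → f/4.5 → f/4 → f/3.5 → f/3.2 → f/2.8 → f/2.5 → f/2.2 → f/2 → f/1.8 → f/1.6 → f/1.4 → f/1.2 → f/1.1 → f/1.0.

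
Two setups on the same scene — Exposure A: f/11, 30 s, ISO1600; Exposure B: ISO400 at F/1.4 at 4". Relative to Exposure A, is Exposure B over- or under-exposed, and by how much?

Aperture: f/11 → f/8 → f/5.6 → f/4 → f/2.8 → f/2 → f/1.4 — 6 stops wider (brighter).
Shutter speed: 30 → 15 → 8 → 4 — 3 stops shorter (darker).
ISO: 1600 → 800 → 400 — 2 stops lower (darker).
Net: +6 −3 −2 = +1 stop.

1 stop brighter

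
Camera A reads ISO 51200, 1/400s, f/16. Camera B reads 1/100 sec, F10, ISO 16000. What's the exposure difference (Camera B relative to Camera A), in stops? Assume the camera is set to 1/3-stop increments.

1 2/3 stops brighter

Aperture: f/16 → f/14 → f/13 → f/11 → f/10 — 1 1/3 stops wider (brighter).
Shutter speed: 1/400 → 1/320 → 1/250 → 1/200 → 1/160 → 1/125 → 1/100 — 2 stops longer (brighter).
ISO: 51200 → 40000 → 32000 → 25600 → 20000 → 16000 — 1 2/3 stops dropped (darker).
Net: +1 1/3 +2 −1 2/3 = +1 2/3 stops.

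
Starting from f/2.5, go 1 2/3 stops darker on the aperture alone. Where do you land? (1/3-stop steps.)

Aperture: f/2.5 → f/2.8 → f/3.2 → f/3.5 → f/4 → f/4.5 — 1 2/3 stops smaller aperture (darker).

f/4.5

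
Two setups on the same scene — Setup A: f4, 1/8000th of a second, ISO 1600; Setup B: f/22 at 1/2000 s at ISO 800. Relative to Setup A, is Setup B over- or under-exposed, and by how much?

Aperture: f/4 → f/5.6 → f/8 → f/11 → f/16 → f/22 — 5 stops smaller aperture (darker).
Shutter speed: 1/8000 → 1/4000 → 1/2000 — 2 stops longer (brighter).
ISO: 1600 → 800 — 1 stop lower (darker).
Net: −5 +2 −1 = −4 stops.

4 stops darker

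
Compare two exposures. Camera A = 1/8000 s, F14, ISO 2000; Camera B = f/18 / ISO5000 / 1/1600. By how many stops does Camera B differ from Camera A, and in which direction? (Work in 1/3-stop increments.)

3 stops brighter

Aperture: f/14 → f/16 → f/18 — 2/3 stop narrower (darker).
Shutter speed: 1/8000 → 1/6400 → 1/5000 → 1/4000 → 1/3200 → 1/2500 → 1/2000 → 1/1600 — 2 1/3 stops longer (brighter).
ISO: 2000 → 2500 → 3200 → 4000 → 5000 — 1 1/3 stops raised (brighter).
Net: −2/3 +2 1/3 +1 1/3 = +3 stops.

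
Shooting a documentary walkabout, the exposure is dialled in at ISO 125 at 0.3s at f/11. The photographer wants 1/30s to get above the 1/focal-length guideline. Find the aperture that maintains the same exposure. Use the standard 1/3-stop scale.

Shutter speed: 0.3 → 1/4 → 1/5 → 1/6 → 1/8 → 1/10 → 1/13 → 1/15 → 1/20 → 1/25 → 1/30 — 3 1/3 stops shorter (darker).
Need 3 1/3 stops brighter from the aperture: f/11 → f/10 → f/9 → f/8 → f/7.1 → f/6.3 → f/5.6 → f/5 → f/4.5 → f/4 → f/3.5.

f/3.5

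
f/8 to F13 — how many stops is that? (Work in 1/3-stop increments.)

f/8 → f/9 → f/10 → f/11 → f/13 — count the steps: 4 third-stops = 1 1/3 stops.

1 1/3 stops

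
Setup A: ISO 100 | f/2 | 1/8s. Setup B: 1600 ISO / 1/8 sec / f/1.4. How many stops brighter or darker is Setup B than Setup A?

5 stops brighter

Aperture: f/2 → f/1.4 — 1 stop wider (brighter).
Shutter speed: unchanged.
ISO: 100 → 200 → 400 → 800 → 1600 — 4 stops raised (brighter).
Net: +1 +4 = +5 stops.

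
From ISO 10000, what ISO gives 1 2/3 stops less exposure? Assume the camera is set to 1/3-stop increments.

ISO: 10000 → 8000 → 6400 → 5000 → 4000 → 3200 — 1 2/3 stops lower (darker).

ISO 3200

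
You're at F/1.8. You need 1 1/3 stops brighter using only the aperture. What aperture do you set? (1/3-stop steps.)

Aperture: f/1.8 → f/1.6 → f/1.4 → f/1.2 → f/1.1 — 1 1/3 stops larger aperture (brighter).

f/1.1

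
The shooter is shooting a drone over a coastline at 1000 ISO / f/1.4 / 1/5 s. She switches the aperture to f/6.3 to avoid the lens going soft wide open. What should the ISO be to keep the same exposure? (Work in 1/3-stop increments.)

ISO 20000

Aperture: f/1.4 → f/1.6 → f/1.8 → f/2 → f/2.2 → f/2.5 → f/2.8 → f/3.2 → f/3.5 → f/4 → f/4.5 → f/5 → f/5.6 → f/6.3 — 4 1/3 stops stopped down (darker).
Need 4 1/3 stops brighter from the ISO: 1000 → 1250 → 1600 → 2000 → 2500 → 3200 → 4000 → 5000 → 6400 → 8000 → 10000 → 12800 → 16000 → 20000.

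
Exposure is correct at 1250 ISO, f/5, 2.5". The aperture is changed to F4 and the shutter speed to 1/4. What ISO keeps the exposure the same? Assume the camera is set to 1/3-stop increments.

ISO 8000

Aperture: f/5 → f/4.5 → f/4 — 2/3 stop wider (brighter).
Shutter speed: 2.5 → 2 → 1.6 → 1.3 → 1 → 0.8 → 0.6 → 0.5 → 0.4 → 0.3 → 1/4 — 3 1/3 stops faster (darker).
Net change so far: 2 2/3 stops darker. Offset with the ISO: 1250 → 1600 → 2000 → 2500 → 3200 → 4000 → 5000 → 6400 → 8000.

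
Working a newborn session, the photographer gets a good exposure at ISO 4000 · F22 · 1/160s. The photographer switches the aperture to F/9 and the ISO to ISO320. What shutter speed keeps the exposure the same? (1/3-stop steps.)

Aperture: f/22 → f/20 → f/18 → f/16 → f/14 → f/13 → f/11 → f/10 → f/9 — 2 2/3 stops wider (brighter).
ISO: 4000 → 3200 → 2500 → 2000 → 1600 → 1250 → 1000 → 800 → 640 → 500 → 400 → 320 — 3 2/3 stops dropped (darker).
Net change so far: 1 stop darker. Offset with the shutter speed: 1/160 → 1/125 → 1/100 → 1/80.

1/80s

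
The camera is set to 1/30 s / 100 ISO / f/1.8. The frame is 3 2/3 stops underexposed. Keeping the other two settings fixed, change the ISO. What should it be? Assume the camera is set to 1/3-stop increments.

Underexposed by 3 2/3 stops → need 3 2/3 stops brighter.
ISO: 100 → 125 → 160 → 200 → 250 → 320 → 400 → 500 → 640 → 800 → 1000 → 1250.

ISO 1250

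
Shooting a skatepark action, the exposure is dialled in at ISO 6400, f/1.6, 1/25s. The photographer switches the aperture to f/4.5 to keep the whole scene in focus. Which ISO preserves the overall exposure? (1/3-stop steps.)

ISO 51200

Aperture: f/1.6 → f/1.8 → f/2 → f/2.2 → f/2.5 → f/2.8 → f/3.2 → f/3.5 → f/4 → f/4.5 — 3 stops stopped down (darker).
Need 3 stops brighter from the ISO: 6400 → 8000 → 10000 → 12800 → 16000 → 20000 → 25600 → 32000 → 40000 → 51200.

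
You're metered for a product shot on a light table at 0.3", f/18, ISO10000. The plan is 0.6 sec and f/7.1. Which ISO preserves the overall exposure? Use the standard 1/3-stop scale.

Shutter speed: 0.3 → 0.4 → 0.5 → 0.6 — 1 stop longer (brighter).
Aperture: f/18 → f/16 → f/14 → f/13 → f/11 → f/10 → f/9 → f/8 → f/7.1 — 2 2/3 stops wider (brighter).
Net change so far: 3 2/3 stops brighter. Offset with the ISO: 10000 → 8000 → 6400 → 5000 → 4000 → 3200 → 2500 → 2000 → 1600 → 1250 → 1000 → 800.

ISO 800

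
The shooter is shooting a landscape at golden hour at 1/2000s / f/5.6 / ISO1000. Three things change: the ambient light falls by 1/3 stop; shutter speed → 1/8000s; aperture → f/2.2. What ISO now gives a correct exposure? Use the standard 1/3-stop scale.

ISO 800

Scene light: 1/3 stop darker.
Shutter speed: 1/2000 → 1/2500 → 1/3200 → 1/4000 → 1/5000 → 1/6400 → 1/8000 — 2 stops shorter (darker).
Aperture: f/5.6 → f/5 → f/4.5 → f/4 → f/3.5 → f/3.2 → f/2.8 → f/2.5 → f/2.2 — 2 2/3 stops wider (brighter).
Net so far: 1/3 stop brighter. ISO: 1000 → 800.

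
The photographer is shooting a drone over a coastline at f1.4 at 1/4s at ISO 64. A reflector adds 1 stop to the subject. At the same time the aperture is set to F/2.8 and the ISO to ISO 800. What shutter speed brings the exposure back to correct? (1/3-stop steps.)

Scene light: 1 stop brighter.
Aperture: f/1.4 → f/1.6 → f/1.8 → f/2 → f/2.2 → f/2.5 → f/2.8 — 2 stops narrower (darker).
ISO: 64 → 80 → 100 → 125 → 160 → 200 → 250 → 320 → 400 → 500 → 640 → 800 — 3 2/3 stops raised (brighter).
Net so far: 2 2/3 stops brighter. Shutter speed: 1/4 → 1/5 → 1/6 → 1/8 → 1/10 → 1/13 → 1/15 → 1/20 → 1/25.

1/25s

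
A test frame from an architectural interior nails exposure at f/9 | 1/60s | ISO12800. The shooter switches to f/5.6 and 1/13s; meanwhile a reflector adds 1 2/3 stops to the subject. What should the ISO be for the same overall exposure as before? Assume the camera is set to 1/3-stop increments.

Scene light: 1 2/3 stops brighter.
Aperture: f/9 → f/8 → f/7.1 → f/6.3 → f/5.6 — 1 1/3 stops wider (brighter).
Shutter speed: 1/60 → 1/50 → 1/40 → 1/30 → 1/25 → 1/20 → 1/15 → 1/13 — 2 1/3 stops slower (brighter).
Net so far: 5 1/3 stops brighter. ISO: 12800 → 10000 → 8000 → 6400 → 5000 → 4000 → 3200 → 2500 → 2000 → 1600 → 1250 → 1000 → 800 → 640 → 500 → 400 → 320.

ISO 320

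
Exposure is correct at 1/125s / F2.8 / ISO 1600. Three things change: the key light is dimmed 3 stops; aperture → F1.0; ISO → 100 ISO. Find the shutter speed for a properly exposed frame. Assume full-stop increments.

1/8s

Scene light: 3 stops darker.
Aperture: f/2.8 → f/2 → f/1.4 → f/1.0 — 3 stops opened up (brighter).
ISO: 1600 → 800 → 400 → 200 → 100 — 4 stops dropped (darker).
Net so far: 4 stops darker. Shutter speed: 1/125 → 1/60 → 1/30 → 1/15 → 1/8.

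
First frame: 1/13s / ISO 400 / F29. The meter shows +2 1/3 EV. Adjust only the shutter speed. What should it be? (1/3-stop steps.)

Overexposed by 2 1/3 stops → need 2 1/3 stops darker.
Shutter speed: 1/13 → 1/15 → 1/20 → 1/25 → 1/30 → 1/40 → 1/50 → 1/60.

1/60s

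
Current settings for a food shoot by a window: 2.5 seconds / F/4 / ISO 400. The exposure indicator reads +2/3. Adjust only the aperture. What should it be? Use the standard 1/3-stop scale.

Overexposed by 2/3 stop → need 2/3 stop darker.
Aperture: f/4 → f/4.5 → f/5.

f/5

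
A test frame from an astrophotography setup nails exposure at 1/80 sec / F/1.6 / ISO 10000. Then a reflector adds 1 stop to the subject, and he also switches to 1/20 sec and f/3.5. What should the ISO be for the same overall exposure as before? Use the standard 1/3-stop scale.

Scene light: 1 stop brighter.
Shutter speed: 1/80 → 1/60 → 1/50 → 1/40 → 1/30 → 1/25 → 1/20 — 2 stops longer (brighter).
Aperture: f/1.6 → f/1.8 → f/2 → f/2.2 → f/2.5 → f/2.8 → f/3.2 → f/3.5 — 2 1/3 stops narrower (darker).
Net so far: 2/3 stop brighter. ISO: 10000 → 8000 → 6400.

ISO 6400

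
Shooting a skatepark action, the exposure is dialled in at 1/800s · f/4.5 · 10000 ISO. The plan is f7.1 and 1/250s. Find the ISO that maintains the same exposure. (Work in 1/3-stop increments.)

Aperture: f/4.5 → f/5 → f/5.6 → f/6.3 → f/7.1 — 1 1/3 stops smaller aperture (darker).
Shutter speed: 1/800 → 1/640 → 1/500 → 1/400 → 1/320 → 1/250 — 1 2/3 stops slower (brighter).
Net change so far: 1/3 stop brighter. Offset with the ISO: 10000 → 8000.

ISO 8000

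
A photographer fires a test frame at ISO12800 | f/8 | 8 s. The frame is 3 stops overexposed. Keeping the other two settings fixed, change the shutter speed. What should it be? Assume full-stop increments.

Overexposed by 3 stops → need 3 stops darker.
Shutter speed: 8 → 4 → 2 → 1.

1 s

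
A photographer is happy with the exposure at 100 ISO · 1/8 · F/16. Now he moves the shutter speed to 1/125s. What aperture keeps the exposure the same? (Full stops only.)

Shutter speed: 1/8 → 1/15 → 1/30 → 1/60 → 1/125 — 4 stops faster (darker).
Need 4 stops brighter from the aperture: f/16 → f/11 → f/8 → f/5.6 → f/4.

f/4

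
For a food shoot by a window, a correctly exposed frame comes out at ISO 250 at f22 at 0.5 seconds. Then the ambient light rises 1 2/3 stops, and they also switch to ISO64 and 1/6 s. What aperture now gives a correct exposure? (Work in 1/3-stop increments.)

Scene light: 1 2/3 stops brighter.
ISO: 250 → 200 → 160 → 125 → 100 → 80 → 64 — 2 stops dropped (darker).
Shutter speed: 0.5 → 0.4 → 0.3 → 1/4 → 1/5 → 1/6 — 1 2/3 stops shorter (darker).
Net so far: 2 stops darker. Aperture: f/22 → f/20 → f/18 → f/16 → f/14 → f/13 → f/11.

f/11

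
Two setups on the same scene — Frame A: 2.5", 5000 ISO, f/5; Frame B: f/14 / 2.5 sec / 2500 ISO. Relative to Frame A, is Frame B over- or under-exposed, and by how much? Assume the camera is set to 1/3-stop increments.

Aperture: f/5 → f/5.6 → f/6.3 → f/7.1 → f/8 → f/9 → f/10 → f/11 → f/13 → f/14 — 3 stops stopped down (darker).
Shutter speed: unchanged.
ISO: 5000 → 4000 → 3200 → 2500 — 1 stop lower (darker).
Net: −3 −1 = −4 stops.

4 stops darker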